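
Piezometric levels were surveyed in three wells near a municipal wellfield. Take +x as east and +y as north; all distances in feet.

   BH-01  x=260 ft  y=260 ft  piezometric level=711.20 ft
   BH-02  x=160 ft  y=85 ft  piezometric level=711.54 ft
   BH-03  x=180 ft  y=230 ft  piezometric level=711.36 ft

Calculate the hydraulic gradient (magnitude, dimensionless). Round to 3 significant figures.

0.00191

With h = a·x + b·y + c and BH-01 as origin, the differences give:
  (-100)·a + (-175)·b = +0.34
  (-80)·a + (-30)·b = +0.16
Eliminate b (×(-30) and ×(-175), subtract): -11000·a = 17.800 → a = ∂h/∂x = -0.001618
Back-substitute: b = ∂h/∂y = -0.001018.
|∇h| = √(-0.001618² + -0.001018²) = 0.001912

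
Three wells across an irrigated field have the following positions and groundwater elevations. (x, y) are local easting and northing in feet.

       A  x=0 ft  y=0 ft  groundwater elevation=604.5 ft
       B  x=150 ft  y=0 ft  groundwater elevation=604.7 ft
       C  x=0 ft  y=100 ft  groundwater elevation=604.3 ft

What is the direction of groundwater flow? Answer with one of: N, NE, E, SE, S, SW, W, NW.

∂h/∂x = (604.7 − 604.5) / (150 − 0) = +0.001333
∂h/∂y = (604.3 − 604.5) / (100 − 0) = -0.002000
Flow = −∇h = (-0.001333 east, +0.002000 north), which points northwest.

NW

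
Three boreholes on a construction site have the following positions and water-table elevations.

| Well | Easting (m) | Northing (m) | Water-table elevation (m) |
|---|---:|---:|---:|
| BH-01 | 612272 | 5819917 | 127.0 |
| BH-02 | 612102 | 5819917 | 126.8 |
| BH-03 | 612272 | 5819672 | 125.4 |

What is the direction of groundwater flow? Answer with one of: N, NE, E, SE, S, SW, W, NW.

S

∂h/∂x = (126.8 − 127.0) / (612102 − 612272) = +0.001176
∂h/∂y = (125.4 − 127.0) / (5819672 − 5819917) = +0.006531
Flow = −∇h = (-0.001176 east, -0.006531 north), which points south.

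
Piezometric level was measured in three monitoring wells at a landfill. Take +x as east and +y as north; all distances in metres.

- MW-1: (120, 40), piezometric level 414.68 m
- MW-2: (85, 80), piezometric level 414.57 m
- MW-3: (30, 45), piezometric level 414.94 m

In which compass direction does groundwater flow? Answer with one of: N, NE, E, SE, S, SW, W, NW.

NE

Three-point gradient (reference MW-1): Δ to MW-2 = (-35, 40, -0.11), Δ to MW-3 = (-90, 5, +0.26).
∂h/∂x = -0.003197, ∂h/∂y = -0.005547 (det = 3425).
Flow = −∇h = (+0.003197 east, +0.005547 north), which points northeast.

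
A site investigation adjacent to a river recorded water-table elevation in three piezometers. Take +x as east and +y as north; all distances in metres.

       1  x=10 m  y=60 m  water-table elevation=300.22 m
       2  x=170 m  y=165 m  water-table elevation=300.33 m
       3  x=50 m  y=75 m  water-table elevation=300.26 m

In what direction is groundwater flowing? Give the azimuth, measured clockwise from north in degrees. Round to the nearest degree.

308°

Taking 1 as reference: 2−1 = (160, 105, +0.11); 3−1 = (40, 15, +0.04).
Determinant of the coordinate differences = 160·15 − 40·105 = -1800.
∂h/∂x = [(+0.11)·15 − (+0.04)·105] / -1800 = +0.001417
∂h/∂y = [160·(+0.04) − 40·(+0.11)] / -1800 = -0.001111
Flow direction (−∇h) has components (-0.001417 E, +0.001111 N).
Azimuth = atan2(E, N) = atan2(-0.001417, +0.001111) = 308.1° ≈ 308°.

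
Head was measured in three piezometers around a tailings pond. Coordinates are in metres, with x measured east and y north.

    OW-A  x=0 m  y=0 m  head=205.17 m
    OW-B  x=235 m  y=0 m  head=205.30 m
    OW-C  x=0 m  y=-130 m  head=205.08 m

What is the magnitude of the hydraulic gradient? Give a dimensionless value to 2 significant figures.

0.00089

∂h/∂x = (205.30 − 205.17) / (235 − 0) = +0.0005532
∂h/∂y = (205.08 − 205.17) / (-130 − 0) = +0.0006923
|∇h| = √(0.0005532² + 0.0006923²) = 0.0008862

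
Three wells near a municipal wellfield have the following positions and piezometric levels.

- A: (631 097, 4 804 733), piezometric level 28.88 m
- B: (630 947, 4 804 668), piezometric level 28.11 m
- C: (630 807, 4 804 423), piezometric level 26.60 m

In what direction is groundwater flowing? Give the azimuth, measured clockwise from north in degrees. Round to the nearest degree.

With h = a·x + b·y + c and A as origin, the differences give:
  (-150)·a + (-65)·b = -0.77
  (-290)·a + (-310)·b = -2.28
Eliminate b (×(-310) and ×(-65), subtract): 27650·a = 90.500 → a = ∂h/∂x = +0.003273
Back-substitute: b = ∂h/∂y = +0.004293.
Flow direction (−∇h) has components (-0.003273 E, -0.004293 N).
Azimuth = atan2(E, N) = atan2(-0.003273, -0.004293) = 217.3° ≈ 217°.

217°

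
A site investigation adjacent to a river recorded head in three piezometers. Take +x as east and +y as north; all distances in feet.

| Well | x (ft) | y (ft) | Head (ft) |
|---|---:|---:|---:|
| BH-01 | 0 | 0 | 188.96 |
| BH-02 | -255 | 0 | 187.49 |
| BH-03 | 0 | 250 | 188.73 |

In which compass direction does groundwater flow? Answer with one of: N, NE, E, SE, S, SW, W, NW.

∂h/∂x = (187.49 − 188.96) / (-255 − 0) = +0.005765
∂h/∂y = (188.73 − 188.96) / (250 − 0) = -0.0009200
Flow = −∇h = (-0.005765 east, +0.0009200 north), which points west.

W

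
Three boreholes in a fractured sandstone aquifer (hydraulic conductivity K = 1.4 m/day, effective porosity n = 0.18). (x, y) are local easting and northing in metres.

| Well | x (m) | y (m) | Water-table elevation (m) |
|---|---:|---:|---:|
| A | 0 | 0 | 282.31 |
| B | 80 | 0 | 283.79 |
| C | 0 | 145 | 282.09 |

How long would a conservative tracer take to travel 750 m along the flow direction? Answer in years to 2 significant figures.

∂h/∂x = (283.79 − 282.31) / (80 − 0) = +0.01850
∂h/∂y = (282.09 − 282.31) / (145 − 0) = -0.001517
|∇h| = √(0.01850² + -0.001517²) = 0.01856
Seepage velocity v = K·i/n = 1.4 × 0.01856 / 0.18 = 0.1444 m/day.
t = 750 / 0.1444 = 5194 days = 14.2 years.

14 years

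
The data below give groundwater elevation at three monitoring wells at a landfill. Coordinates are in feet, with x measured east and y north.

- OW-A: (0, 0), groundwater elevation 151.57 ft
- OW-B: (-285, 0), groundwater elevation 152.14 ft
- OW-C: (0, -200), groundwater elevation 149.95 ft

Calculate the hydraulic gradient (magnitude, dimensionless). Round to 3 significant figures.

0.00834

∂h/∂x = (152.14 − 151.57) / (-285 − 0) = -0.002000
∂h/∂y = (149.95 − 151.57) / (-200 − 0) = +0.008100
|∇h| = √(-0.002000² + 0.008100²) = 0.008343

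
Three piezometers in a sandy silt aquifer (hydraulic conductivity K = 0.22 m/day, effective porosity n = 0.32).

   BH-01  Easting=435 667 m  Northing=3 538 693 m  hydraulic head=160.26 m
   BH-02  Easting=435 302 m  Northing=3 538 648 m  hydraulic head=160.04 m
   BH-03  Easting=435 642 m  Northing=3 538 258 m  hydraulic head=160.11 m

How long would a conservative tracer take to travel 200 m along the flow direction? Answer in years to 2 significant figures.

1200 years

Three-point gradient (reference BH-01): Δ to BH-02 = (-365, -45, -0.22), Δ to BH-03 = (-25, -435, -0.15).
∂h/∂x = +0.0005642, ∂h/∂y = +0.0003124 (det = 157650).
|∇h| = √(0.0005642² + 0.0003124²) = 0.0006449
Seepage velocity v = K·i/n = 0.22 × 0.0006449 / 0.32 = 0.0004434 m/day.
t = 200 / 0.0004434 = 4.511e+05 days = 1.24e+03 years.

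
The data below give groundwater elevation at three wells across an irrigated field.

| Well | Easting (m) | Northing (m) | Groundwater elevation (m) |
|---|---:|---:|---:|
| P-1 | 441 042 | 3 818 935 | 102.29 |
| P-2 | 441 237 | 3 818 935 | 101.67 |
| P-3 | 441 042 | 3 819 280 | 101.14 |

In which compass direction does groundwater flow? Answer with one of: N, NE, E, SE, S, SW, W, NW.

NE

∂h/∂x = (101.67 − 102.29) / (441237 − 441042) = -0.003179
∂h/∂y = (101.14 − 102.29) / (3819280 − 3818935) = -0.003333
Flow = −∇h = (+0.003179 east, +0.003333 north), which points northeast.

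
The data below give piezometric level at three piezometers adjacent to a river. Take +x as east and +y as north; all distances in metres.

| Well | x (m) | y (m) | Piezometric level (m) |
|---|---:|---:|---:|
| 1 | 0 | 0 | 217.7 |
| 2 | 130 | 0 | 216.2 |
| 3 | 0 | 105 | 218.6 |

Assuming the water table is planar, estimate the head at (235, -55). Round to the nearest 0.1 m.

∂h/∂x = (216.2 − 217.7) / (130 − 0) = -0.01154
∂h/∂y = (218.6 − 217.7) / (105 − 0) = +0.008571
h(235, -55) = 217.7 + (-0.01154)·(235) + (+0.008571)·(-55) = 217.7 -2.712 -0.471 = 214.517 m.

214.5 m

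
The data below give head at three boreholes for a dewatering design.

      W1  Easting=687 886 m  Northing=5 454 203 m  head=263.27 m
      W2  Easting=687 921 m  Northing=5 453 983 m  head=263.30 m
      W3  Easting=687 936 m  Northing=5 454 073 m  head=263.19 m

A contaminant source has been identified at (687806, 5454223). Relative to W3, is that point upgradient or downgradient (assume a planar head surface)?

upgradient

Three-point gradient (reference W1): Δ to W2 = (35, -220, +0.03), Δ to W3 = (50, -130, -0.08).
∂h/∂x = -0.003333, ∂h/∂y = -0.0006667 (det = 6450).
Head at (687806, 5454223) = 263.27 + (-0.003333)·(-80) + (-0.0006667)·(20) = 263.52 m.
That is higher than the 263.19 m at W3, so the point is upgradient.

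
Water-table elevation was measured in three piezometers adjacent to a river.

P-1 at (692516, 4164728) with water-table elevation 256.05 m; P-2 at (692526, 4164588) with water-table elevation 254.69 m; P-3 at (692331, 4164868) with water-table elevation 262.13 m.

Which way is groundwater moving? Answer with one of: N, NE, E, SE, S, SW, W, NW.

E

Differences from P-1: to P-2 (Δx, Δy, Δh) = (10, -140, -1.36); to P-3 = (-185, 140, +6.08).
Determinant of the coordinate differences = 10·140 − (-185)·(-140) = -24500.
∂h/∂x = [(-1.36)·140 − (+6.08)·(-140)] / -24500 = -0.02697
∂h/∂y = [10·(+6.08) − (-185)·(-1.36)] / -24500 = +0.007788
Flow = −∇h = (+0.02697 east, -0.007788 north), which points east.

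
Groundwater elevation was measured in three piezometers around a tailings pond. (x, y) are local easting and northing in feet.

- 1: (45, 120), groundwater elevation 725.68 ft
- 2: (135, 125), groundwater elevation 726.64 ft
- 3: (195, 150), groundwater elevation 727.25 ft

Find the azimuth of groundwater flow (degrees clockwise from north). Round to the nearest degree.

277°

Differences from 1: to 2 (Δx, Δy, Δh) = (90, 5, +0.96); to 3 = (150, 30, +1.57).
Determinant of the coordinate differences = 90·30 − 150·5 = 1950.
∂h/∂x = [(+0.96)·30 − (+1.57)·5] / 1950 = +0.01074
∂h/∂y = [90·(+1.57) − 150·(+0.96)] / 1950 = -0.001385
Flow direction (−∇h) has components (-0.01074 E, +0.001385 N).
Azimuth = atan2(E, N) = atan2(-0.01074, +0.001385) = 277.3° ≈ 277°.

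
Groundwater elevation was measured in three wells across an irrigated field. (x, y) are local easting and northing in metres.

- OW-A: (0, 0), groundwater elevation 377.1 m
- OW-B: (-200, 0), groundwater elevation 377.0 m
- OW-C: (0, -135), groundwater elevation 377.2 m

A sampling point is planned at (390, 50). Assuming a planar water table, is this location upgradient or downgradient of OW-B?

upgradient

∂h/∂x = (377.0 − 377.1) / (-200 − 0) = +0.0005000
∂h/∂y = (377.2 − 377.1) / (-135 − 0) = -0.0007407
Head at (390, 50) = 377.1 + (+0.0005000)·(390) + (-0.0007407)·(50) = 377.26 m.
That is higher than the 377.0 m at OW-B, so the point is upgradient.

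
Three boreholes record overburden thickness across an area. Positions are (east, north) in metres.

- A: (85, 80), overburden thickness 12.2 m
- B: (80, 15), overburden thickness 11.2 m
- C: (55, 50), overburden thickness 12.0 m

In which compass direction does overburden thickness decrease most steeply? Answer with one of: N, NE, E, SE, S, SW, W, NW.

SE

With d = a·x + b·y + c and A as origin, the differences give:
  (-5)·a + (-65)·b = -1.0
  (-30)·a + (-30)·b = -0.2
Eliminate b (×(-30) and ×(-65), subtract): -1800·a = 17.00 → a = ∂d/∂x = -0.009444
Back-substitute: b = ∂d/∂y = +0.01611.
Steepest decrease is along −∇f = (+0.009444 E, -0.01611 N) → southeast.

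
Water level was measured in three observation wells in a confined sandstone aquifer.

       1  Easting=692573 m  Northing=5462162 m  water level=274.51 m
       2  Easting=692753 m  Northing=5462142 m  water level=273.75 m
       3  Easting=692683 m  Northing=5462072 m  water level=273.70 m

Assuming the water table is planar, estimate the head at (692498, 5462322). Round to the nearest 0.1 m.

275.5 m

Taking 1 as reference: 2−1 = (180, -20, -0.76); 3−1 = (110, -90, -0.81).
Solve a·Δx + b·Δy = Δh: det = 180·(-90) − 110·(-20) = -14000.
∂h/∂x = [(-0.76)·(-90) − (-0.81)·(-20)] / -14000 = -0.003729
∂h/∂y = [180·(-0.81) − 110·(-0.76)] / -14000 = +0.004443
h(692498, 5462322) = 274.51 + (-0.003729)·(-75) + (+0.004443)·(160) = 274.51 +0.280 +0.711 = 275.500 m.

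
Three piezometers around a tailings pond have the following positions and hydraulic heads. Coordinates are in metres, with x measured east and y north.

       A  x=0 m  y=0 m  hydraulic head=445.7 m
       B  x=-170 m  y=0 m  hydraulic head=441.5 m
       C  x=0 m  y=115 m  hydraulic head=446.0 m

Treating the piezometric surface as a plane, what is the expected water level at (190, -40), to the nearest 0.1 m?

∂h/∂x = (441.5 − 445.7) / (-170 − 0) = +0.02471
∂h/∂y = (446.0 − 445.7) / (115 − 0) = +0.002609
h(190, -40) = 445.7 + (+0.02471)·(190) + (+0.002609)·(-40) = 445.7 +4.694 -0.104 = 450.290 m.

450.3 m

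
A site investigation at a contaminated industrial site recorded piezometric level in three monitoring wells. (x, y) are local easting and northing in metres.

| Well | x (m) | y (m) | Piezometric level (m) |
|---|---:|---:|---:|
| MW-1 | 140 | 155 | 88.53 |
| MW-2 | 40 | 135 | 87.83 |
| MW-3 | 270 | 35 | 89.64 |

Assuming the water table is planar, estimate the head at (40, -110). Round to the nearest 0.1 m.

Taking MW-1 as reference: MW-2−MW-1 = (-100, -20, -0.70); MW-3−MW-1 = (130, -120, +1.11).
Determinant of the coordinate differences = (-100)·(-120) − 130·(-20) = 14600.
∂h/∂x = [(-0.70)·(-120) − (+1.11)·(-20)] / 14600 = +0.007274
∂h/∂y = [(-100)·(+1.11) − 130·(-0.70)] / 14600 = -0.001370
h(40, -110) = 88.53 + (+0.007274)·(-100) + (-0.001370)·(-265) = 88.53 -0.727 +0.363 = 88.166 m.

88.2 m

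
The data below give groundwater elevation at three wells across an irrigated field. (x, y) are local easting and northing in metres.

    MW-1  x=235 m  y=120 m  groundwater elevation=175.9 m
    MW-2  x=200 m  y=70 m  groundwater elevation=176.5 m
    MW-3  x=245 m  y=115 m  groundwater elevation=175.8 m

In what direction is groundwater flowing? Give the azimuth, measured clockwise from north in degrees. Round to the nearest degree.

073°

With h = a·x + b·y + c and MW-1 as origin, the differences give:
  (-35)·a + (-50)·b = +0.6
  10·a + (-5)·b = -0.1
Eliminate b (×(-5) and ×(-50), subtract): 675·a = -8.00 → a = ∂h/∂x = -0.01185
Back-substitute: b = ∂h/∂y = -0.003704.
Flow direction (−∇h) has components (+0.01185 E, +0.003704 N).
Azimuth = atan2(E, N) = atan2(+0.01185, +0.003704) = 72.6° ≈ 073°.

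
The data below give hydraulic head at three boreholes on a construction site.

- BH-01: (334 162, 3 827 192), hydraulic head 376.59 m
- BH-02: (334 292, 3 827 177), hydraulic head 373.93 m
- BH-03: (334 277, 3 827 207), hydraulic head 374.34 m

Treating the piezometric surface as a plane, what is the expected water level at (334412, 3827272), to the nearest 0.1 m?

Differences from BH-01: to BH-02 (Δx, Δy, Δh) = (130, -15, -2.66); to BH-03 = (115, 15, -2.25).
Solve a·Δx + b·Δy = Δh: det = 130·15 − 115·(-15) = 3675.
∂h/∂x = [(-2.66)·15 − (-2.25)·(-15)] / 3675 = -0.02004
∂h/∂y = [130·(-2.25) − 115·(-2.66)] / 3675 = +0.003646
h(334412, 3827272) = 376.59 + (-0.02004)·(250) + (+0.003646)·(80) = 376.59 -5.010 +0.292 = 371.871 m.

371.9 m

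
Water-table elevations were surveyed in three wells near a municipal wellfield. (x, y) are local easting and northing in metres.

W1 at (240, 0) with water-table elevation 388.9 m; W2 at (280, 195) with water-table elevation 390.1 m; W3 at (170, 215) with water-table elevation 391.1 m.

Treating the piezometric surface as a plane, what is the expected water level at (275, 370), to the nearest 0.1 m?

391.5 m

Taking W1 as reference: W2−W1 = (40, 195, +1.2); W3−W1 = (-70, 215, +2.2).
Solve a·Δx + b·Δy = Δh: det = 40·215 − (-70)·195 = 22250.
∂h/∂x = [(+1.2)·215 − (+2.2)·195] / 22250 = -0.007685
∂h/∂y = [40·(+2.2) − (-70)·(+1.2)] / 22250 = +0.007730
h(275, 370) = 388.9 + (-0.007685)·(35) + (+0.007730)·(370) = 388.9 -0.269 +2.860 = 391.491 m.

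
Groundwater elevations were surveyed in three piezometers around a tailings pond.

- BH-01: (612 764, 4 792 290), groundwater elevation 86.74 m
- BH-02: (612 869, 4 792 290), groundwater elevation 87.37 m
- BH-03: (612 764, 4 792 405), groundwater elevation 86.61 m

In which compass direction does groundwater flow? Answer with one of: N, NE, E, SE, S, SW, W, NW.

W

∂h/∂x = (87.37 − 86.74) / (612869 − 612764) = +0.006000
∂h/∂y = (86.61 − 86.74) / (4792405 − 4792290) = -0.001130
Flow = −∇h = (-0.006000 east, +0.001130 north), which points west.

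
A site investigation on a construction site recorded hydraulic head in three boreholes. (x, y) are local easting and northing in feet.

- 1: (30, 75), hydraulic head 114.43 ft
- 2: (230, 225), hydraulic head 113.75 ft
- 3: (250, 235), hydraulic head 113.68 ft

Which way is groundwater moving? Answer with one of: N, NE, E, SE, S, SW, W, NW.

E

Three-point gradient (reference 1): Δ to 2 = (200, 150, -0.68), Δ to 3 = (220, 160, -0.75).
∂h/∂x = -0.003700, ∂h/∂y = +0.0004000 (det = -1000).
Flow = −∇h = (+0.003700 east, -0.0004000 north), which points east.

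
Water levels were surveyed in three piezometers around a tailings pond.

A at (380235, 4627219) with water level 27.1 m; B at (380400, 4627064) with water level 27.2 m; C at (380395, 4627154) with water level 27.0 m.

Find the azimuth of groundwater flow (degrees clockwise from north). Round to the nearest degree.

Taking A as reference: B−A = (165, -155, +0.1); C−A = (160, -65, -0.1).
Determinant of the coordinate differences = 165·(-65) − 160·(-155) = 14075.
∂h/∂x = [(+0.1)·(-65) − (-0.1)·(-155)] / 14075 = -0.001563
∂h/∂y = [165·(-0.1) − 160·(+0.1)] / 14075 = -0.002309
Flow direction (−∇h) has components (+0.001563 E, +0.002309 N).
Azimuth = atan2(E, N) = atan2(+0.001563, +0.002309) = 34.1° ≈ 034°.

034°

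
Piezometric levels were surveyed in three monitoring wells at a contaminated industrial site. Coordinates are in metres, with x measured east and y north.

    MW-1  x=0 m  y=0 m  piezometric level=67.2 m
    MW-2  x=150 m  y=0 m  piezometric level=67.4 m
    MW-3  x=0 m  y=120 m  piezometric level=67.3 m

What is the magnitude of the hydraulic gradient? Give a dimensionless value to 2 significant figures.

0.0016

∂h/∂x = (67.4 − 67.2) / (150 − 0) = +0.001333
∂h/∂y = (67.3 − 67.2) / (120 − 0) = +0.0008333
|∇h| = √(0.001333² + 0.0008333²) = 0.001572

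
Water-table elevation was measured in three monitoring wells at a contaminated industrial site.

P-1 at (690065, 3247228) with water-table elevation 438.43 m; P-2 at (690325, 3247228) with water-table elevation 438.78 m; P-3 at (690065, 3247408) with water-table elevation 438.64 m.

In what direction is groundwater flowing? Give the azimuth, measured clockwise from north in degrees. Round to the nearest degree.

∂h/∂x = (438.78 − 438.43) / (690325 − 690065) = +0.001346
∂h/∂y = (438.64 − 438.43) / (3247408 − 3247228) = +0.001167
Flow direction (−∇h) has components (-0.001346 E, -0.001167 N).
Azimuth = atan2(E, N) = atan2(-0.001346, -0.001167) = 229.1° ≈ 229°.

229°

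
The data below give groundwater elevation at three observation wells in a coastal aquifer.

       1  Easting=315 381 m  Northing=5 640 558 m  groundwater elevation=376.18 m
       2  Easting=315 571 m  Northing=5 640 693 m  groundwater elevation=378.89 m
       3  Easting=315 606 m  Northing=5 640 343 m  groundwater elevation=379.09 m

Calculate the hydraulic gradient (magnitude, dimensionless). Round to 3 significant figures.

0.0137

Differences from 1: to 2 (Δx, Δy, Δh) = (190, 135, +2.71); to 3 = (225, -215, +2.91).
Solve a·Δx + b·Δy = Δh: det = 190·(-215) − 225·135 = -71225.
∂h/∂x = [(+2.71)·(-215) − (+2.91)·135] / -71225 = +0.01370
∂h/∂y = [190·(+2.91) − 225·(+2.71)] / -71225 = +0.0007982
|∇h| = √(0.01370² + 0.0007982²) = 0.01372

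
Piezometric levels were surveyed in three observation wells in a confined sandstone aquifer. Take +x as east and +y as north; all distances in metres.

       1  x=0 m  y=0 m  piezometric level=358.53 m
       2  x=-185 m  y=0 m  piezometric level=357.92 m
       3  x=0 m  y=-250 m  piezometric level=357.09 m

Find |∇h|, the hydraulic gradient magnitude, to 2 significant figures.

0.0066

∂h/∂x = (357.92 − 358.53) / (-185 − 0) = +0.003297
∂h/∂y = (357.09 − 358.53) / (-250 − 0) = +0.005760
|∇h| = √(0.003297² + 0.005760²) = 0.006637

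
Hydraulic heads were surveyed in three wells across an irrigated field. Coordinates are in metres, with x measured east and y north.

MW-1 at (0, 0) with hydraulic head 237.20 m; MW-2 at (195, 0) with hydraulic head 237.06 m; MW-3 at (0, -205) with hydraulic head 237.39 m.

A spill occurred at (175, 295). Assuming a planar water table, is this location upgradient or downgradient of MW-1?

downgradient

∂h/∂x = (237.06 − 237.20) / (195 − 0) = -0.0007179
∂h/∂y = (237.39 − 237.20) / (-205 − 0) = -0.0009268
Head at (175, 295) = 237.20 + (-0.0007179)·(175) + (-0.0009268)·(295) = 236.80 m.
That is lower than the 237.20 m at MW-1, so the point is downgradient.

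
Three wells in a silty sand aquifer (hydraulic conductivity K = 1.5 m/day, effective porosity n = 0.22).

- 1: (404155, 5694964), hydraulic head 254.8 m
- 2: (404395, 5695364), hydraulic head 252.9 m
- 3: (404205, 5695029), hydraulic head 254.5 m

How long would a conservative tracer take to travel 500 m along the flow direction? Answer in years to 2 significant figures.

With h = a·x + b·y + c and 1 as origin, the differences give:
  240·a + 400·b = -1.9
  50·a + 65·b = -0.3
Eliminate b (×65 and ×400, subtract): -4400·a = -3.50 → a = ∂h/∂x = +0.0007955
Back-substitute: b = ∂h/∂y = -0.005227.
|∇h| = √(0.0007955² + -0.005227²) = 0.005287
Seepage velocity v = K·i/n = 1.5 × 0.005287 / 0.22 = 0.03605 m/day.
t = 500 / 0.03605 = 1.387e+04 days = 38 years.

38 years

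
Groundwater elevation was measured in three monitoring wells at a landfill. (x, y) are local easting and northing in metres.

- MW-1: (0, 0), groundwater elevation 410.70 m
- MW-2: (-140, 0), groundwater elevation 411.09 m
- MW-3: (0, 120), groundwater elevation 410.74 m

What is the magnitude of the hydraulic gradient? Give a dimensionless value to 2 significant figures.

∂h/∂x = (411.09 − 410.70) / (-140 − 0) = -0.002786
∂h/∂y = (410.74 − 410.70) / (120 − 0) = +0.0003333
|∇h| = √(-0.002786² + 0.0003333²) = 0.002806

0.0028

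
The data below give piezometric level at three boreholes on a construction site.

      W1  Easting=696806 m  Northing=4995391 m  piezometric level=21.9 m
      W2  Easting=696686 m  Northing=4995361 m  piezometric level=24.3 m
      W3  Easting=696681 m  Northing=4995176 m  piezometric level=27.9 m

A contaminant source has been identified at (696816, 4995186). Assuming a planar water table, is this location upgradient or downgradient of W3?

Taking W1 as reference: W2−W1 = (-120, -30, +2.4); W3−W1 = (-125, -215, +6.0).
Solve a·Δx + b·Δy = Δh: det = (-120)·(-215) − (-125)·(-30) = 22050.
∂h/∂x = [(+2.4)·(-215) − (+6.0)·(-30)] / 22050 = -0.01524
∂h/∂y = [(-120)·(+6.0) − (-125)·(+2.4)] / 22050 = -0.01905
Head at (696816, 4995186) = 21.9 + (-0.01524)·(10) + (-0.01905)·(-205) = 25.65 m.
That is lower than the 27.9 m at W3, so the point is downgradient.

downgradient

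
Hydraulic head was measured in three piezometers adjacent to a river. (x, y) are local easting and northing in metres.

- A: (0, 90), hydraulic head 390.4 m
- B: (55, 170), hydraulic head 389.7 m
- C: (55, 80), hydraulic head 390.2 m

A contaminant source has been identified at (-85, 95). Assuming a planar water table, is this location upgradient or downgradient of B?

upgradient

Three-point gradient (reference A): Δ to B = (55, 80, -0.7), Δ to C = (55, -10, -0.2).
∂h/∂x = -0.004646, ∂h/∂y = -0.005556 (det = -4950).
Head at (-85, 95) = 390.4 + (-0.004646)·(-85) + (-0.005556)·(5) = 390.77 m.
That is higher than the 389.7 m at B, so the point is upgradient.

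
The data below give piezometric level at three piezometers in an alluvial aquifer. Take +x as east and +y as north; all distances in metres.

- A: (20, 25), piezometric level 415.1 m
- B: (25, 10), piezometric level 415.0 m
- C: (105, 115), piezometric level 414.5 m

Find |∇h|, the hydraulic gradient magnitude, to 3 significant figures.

Three-point gradient (reference A): Δ to B = (5, -15, -0.1), Δ to C = (85, 90, -0.6).
∂h/∂x = -0.01043, ∂h/∂y = +0.003188 (det = 1725).
|∇h| = √(-0.01043² + 0.003188²) = 0.01091

0.0109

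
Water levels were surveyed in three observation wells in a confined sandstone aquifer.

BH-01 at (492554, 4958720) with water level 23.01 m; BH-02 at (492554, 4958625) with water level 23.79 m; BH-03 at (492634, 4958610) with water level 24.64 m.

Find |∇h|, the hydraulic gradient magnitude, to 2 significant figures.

Three-point gradient (reference BH-01): Δ to BH-02 = (0, -95, +0.78), Δ to BH-03 = (80, -110, +1.63).
∂h/∂x = +0.009086, ∂h/∂y = -0.008211 (det = 7600).
|∇h| = √(0.009086² + -0.008211²) = 0.01225

0.012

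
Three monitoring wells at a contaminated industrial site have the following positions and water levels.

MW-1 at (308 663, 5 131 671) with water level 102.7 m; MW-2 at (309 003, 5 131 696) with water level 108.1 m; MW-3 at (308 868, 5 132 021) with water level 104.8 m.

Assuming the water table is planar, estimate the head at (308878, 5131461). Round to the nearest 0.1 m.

With h = a·x + b·y + c and MW-1 as origin, the differences give:
  340·a + 25·b = +5.4
  205·a + 350·b = +2.1
Eliminate b (×350 and ×25, subtract): 113875·a = 1837.50 → a = ∂h/∂x = +0.01614
Back-substitute: b = ∂h/∂y = -0.003451.
h(308878, 5131461) = 102.7 + (+0.01614)·(215) + (-0.003451)·(-210) = 102.7 +3.469 +0.725 = 106.894 m.

106.9 m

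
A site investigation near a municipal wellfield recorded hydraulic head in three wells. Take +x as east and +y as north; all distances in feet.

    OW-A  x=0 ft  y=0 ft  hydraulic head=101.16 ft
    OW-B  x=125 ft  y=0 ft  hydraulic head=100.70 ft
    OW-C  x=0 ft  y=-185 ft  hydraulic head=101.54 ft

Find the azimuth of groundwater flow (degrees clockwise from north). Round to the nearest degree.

061°

∂h/∂x = (100.70 − 101.16) / (125 − 0) = -0.003680
∂h/∂y = (101.54 − 101.16) / (-185 − 0) = -0.002054
Flow direction (−∇h) has components (+0.003680 E, +0.002054 N).
Azimuth = atan2(E, N) = atan2(+0.003680, +0.002054) = 60.8° ≈ 061°.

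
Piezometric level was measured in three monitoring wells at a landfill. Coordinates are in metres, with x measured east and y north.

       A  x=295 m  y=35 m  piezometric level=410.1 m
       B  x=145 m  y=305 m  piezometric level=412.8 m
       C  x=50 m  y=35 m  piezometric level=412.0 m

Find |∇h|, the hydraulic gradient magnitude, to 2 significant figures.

Three-point gradient (reference A): Δ to B = (-150, 270, +2.7), Δ to C = (-245, 0, +1.9).
∂h/∂x = -0.007755, ∂h/∂y = +0.005692 (det = 66150).
|∇h| = √(-0.007755² + 0.005692²) = 0.00962

0.0096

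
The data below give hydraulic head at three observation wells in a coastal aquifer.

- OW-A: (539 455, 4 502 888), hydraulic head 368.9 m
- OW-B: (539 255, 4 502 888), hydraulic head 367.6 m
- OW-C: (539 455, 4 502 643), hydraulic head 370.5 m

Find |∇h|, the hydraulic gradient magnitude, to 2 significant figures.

∂h/∂x = (367.6 − 368.9) / (539255 − 539455) = +0.006500
∂h/∂y = (370.5 − 368.9) / (4502643 − 4502888) = -0.006531
|∇h| = √(0.006500² + -0.006531²) = 0.009214

0.0092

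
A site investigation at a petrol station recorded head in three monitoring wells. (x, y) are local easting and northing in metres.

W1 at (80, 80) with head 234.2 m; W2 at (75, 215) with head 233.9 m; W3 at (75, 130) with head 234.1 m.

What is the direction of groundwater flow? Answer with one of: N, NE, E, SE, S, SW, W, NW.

Differences from W1: to W2 (Δx, Δy, Δh) = (-5, 135, -0.3); to W3 = (-5, 50, -0.1).
Determinant of the coordinate differences = (-5)·50 − (-5)·135 = 425.
∂h/∂x = [(-0.3)·50 − (-0.1)·135] / 425 = -0.003529
∂h/∂y = [(-5)·(-0.1) − (-5)·(-0.3)] / 425 = -0.002353
Flow = −∇h = (+0.003529 east, +0.002353 north), which points northeast.

NE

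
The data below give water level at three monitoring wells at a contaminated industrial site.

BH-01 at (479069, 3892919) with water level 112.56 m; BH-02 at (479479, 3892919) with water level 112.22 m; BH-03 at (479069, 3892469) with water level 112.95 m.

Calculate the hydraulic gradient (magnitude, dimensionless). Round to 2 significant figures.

∂h/∂x = (112.22 − 112.56) / (479479 − 479069) = -0.0008293
∂h/∂y = (112.95 − 112.56) / (3892469 − 3892919) = -0.0008667
|∇h| = √(-0.0008293² + -0.0008667²) = 0.0012

0.0012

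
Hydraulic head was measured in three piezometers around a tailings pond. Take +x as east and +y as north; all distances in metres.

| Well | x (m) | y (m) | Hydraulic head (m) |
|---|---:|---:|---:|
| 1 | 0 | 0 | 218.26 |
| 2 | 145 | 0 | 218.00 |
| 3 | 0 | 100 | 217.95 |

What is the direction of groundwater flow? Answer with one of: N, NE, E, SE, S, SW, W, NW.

NE

∂h/∂x = (218.00 − 218.26) / (145 − 0) = -0.001793
∂h/∂y = (217.95 − 218.26) / (100 − 0) = -0.003100
Flow = −∇h = (+0.001793 east, +0.003100 north), which points northeast.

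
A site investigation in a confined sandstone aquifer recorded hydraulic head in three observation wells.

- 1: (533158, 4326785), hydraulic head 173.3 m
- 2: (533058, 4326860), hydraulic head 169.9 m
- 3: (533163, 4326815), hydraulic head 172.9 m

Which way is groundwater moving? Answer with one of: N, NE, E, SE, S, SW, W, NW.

Differences from 1: to 2 (Δx, Δy, Δh) = (-100, 75, -3.4); to 3 = (5, 30, -0.4).
Determinant of the coordinate differences = (-100)·30 − 5·75 = -3375.
∂h/∂x = [(-3.4)·30 − (-0.4)·75] / -3375 = +0.02133
∂h/∂y = [(-100)·(-0.4) − 5·(-3.4)] / -3375 = -0.01689
Flow = −∇h = (-0.02133 east, +0.01689 north), which points northwest.

NW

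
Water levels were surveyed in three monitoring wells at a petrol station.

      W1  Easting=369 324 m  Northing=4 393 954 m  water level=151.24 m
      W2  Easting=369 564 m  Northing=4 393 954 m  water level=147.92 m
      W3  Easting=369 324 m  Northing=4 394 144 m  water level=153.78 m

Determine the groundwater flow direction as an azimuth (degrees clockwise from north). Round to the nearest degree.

134°

∂h/∂x = (147.92 − 151.24) / (369564 − 369324) = -0.01383
∂h/∂y = (153.78 − 151.24) / (4394144 − 4393954) = +0.01337
Flow direction (−∇h) has components (+0.01383 E, -0.01337 N).
Azimuth = atan2(E, N) = atan2(+0.01383, -0.01337) = 134.0° ≈ 134°.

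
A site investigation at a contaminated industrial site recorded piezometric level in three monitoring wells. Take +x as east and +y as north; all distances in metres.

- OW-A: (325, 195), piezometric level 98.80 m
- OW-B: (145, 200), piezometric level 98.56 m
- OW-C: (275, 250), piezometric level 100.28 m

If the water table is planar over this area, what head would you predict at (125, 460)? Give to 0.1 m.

Taking OW-A as reference: OW-B−OW-A = (-180, 5, -0.24); OW-C−OW-A = (-50, 55, +1.48).
Determinant of the coordinate differences = (-180)·55 − (-50)·5 = -9650.
∂h/∂x = [(-0.24)·55 − (+1.48)·5] / -9650 = +0.002135
∂h/∂y = [(-180)·(+1.48) − (-50)·(-0.24)] / -9650 = +0.02885
h(125, 460) = 98.80 + (+0.002135)·(-200) + (+0.02885)·(265) = 98.80 -0.427 +7.645 = 106.018 m.

106.0 m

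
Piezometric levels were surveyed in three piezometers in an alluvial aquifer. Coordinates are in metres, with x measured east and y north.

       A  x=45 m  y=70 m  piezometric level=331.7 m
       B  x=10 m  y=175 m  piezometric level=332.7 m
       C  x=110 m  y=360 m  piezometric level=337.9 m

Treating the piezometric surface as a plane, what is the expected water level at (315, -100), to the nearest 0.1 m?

Three-point gradient (reference A): Δ to B = (-35, 105, +1.0), Δ to C = (65, 290, +6.2).
∂h/∂x = +0.02127, ∂h/∂y = +0.01661 (det = -16975).
h(315, -100) = 331.7 + (+0.02127)·(270) + (+0.01661)·(-170) = 331.7 +5.742 -2.824 = 334.618 m.

334.6 m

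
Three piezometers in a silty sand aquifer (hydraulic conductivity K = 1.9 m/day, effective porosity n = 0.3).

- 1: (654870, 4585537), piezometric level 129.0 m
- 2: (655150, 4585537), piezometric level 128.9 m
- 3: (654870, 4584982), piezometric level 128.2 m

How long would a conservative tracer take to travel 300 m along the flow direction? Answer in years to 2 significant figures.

87 years

∂h/∂x = (128.9 − 129.0) / (655150 − 654870) = -0.0003571
∂h/∂y = (128.2 − 129.0) / (4584982 − 4585537) = +0.001441
|∇h| = √(-0.0003571² + 0.001441²) = 0.001485
Seepage velocity v = K·i/n = 1.9 × 0.001485 / 0.3 = 0.009405 m/day.
t = 300 / 0.009405 = 3.19e+04 days = 87.3 years.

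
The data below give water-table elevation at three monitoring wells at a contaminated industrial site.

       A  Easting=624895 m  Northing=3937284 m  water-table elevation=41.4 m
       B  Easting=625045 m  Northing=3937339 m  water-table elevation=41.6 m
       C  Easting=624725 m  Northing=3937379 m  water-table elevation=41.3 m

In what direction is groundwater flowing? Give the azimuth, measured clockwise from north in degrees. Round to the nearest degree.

With h = a·x + b·y + c and A as origin, the differences give:
  150·a + 55·b = +0.2
  (-170)·a + 95·b = -0.1
Eliminate b (×95 and ×55, subtract): 23600·a = 24.50 → a = ∂h/∂x = +0.001038
Back-substitute: b = ∂h/∂y = +0.0008051.
Flow direction (−∇h) has components (-0.001038 E, -0.0008051 N).
Azimuth = atan2(E, N) = atan2(-0.001038, -0.0008051) = 232.2° ≈ 232°.

232°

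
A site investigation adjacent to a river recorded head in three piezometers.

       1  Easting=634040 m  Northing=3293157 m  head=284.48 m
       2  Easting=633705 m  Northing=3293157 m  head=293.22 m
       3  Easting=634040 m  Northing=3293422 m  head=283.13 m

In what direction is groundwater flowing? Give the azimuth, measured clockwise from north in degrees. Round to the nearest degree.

∂h/∂x = (293.22 − 284.48) / (633705 − 634040) = -0.02609
∂h/∂y = (283.13 − 284.48) / (3293422 − 3293157) = -0.005094
Flow direction (−∇h) has components (+0.02609 E, +0.005094 N).
Azimuth = atan2(E, N) = atan2(+0.02609, +0.005094) = 79.0° ≈ 079°.

079°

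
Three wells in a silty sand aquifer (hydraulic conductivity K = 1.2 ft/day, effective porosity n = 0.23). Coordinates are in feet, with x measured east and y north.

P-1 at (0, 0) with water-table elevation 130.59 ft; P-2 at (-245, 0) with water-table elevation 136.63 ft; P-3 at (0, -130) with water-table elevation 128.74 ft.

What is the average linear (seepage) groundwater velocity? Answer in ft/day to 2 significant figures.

∂h/∂x = (136.63 − 130.59) / (-245 − 0) = -0.02465
∂h/∂y = (128.74 − 130.59) / (-130 − 0) = +0.01423
|∇h| = √(-0.02465² + 0.01423²) = 0.02846
Seepage velocity v = K·i/n = 1.2 × 0.02846 / 0.23 = 0.1485 ft/day.

0.15 ft/day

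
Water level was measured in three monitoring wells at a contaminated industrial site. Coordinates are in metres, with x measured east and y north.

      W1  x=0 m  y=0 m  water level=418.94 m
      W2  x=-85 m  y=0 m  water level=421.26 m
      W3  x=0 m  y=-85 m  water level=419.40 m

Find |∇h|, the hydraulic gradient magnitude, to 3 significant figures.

∂h/∂x = (421.26 − 418.94) / (-85 − 0) = -0.02729
∂h/∂y = (419.40 − 418.94) / (-85 − 0) = -0.005412
|∇h| = √(-0.02729² + -0.005412²) = 0.02782

0.0278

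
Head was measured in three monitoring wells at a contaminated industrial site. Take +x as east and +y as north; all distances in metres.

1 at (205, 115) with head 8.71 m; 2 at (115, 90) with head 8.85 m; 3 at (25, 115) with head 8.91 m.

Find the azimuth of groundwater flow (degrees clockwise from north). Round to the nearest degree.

035°

Taking 1 as reference: 2−1 = (-90, -25, +0.14); 3−1 = (-180, 0, +0.20).
Solve a·Δx + b·Δy = Δh: det = (-90)·0 − (-180)·(-25) = -4500.
∂h/∂x = [(+0.14)·0 − (+0.20)·(-25)] / -4500 = -0.001111
∂h/∂y = [(-90)·(+0.20) − (-180)·(+0.14)] / -4500 = -0.001600
Flow direction (−∇h) has components (+0.001111 E, +0.001600 N).
Azimuth = atan2(E, N) = atan2(+0.001111, +0.001600) = 34.8° ≈ 035°.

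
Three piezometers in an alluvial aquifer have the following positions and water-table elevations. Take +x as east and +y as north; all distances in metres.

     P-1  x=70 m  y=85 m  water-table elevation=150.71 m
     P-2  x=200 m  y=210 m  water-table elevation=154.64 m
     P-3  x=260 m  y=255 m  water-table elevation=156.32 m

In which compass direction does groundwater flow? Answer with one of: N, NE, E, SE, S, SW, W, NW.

SW

Three-point gradient (reference P-1): Δ to P-2 = (130, 125, +3.93), Δ to P-3 = (190, 170, +5.61).
∂h/∂x = +0.02009, ∂h/∂y = +0.01055 (det = -1650).
Flow = −∇h = (-0.02009 east, -0.01055 north), which points southwest.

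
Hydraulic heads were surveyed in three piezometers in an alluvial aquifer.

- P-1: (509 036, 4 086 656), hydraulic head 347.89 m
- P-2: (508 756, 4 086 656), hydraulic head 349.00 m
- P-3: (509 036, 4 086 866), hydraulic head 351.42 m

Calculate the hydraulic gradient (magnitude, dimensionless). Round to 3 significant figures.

0.0173

∂h/∂x = (349.00 − 347.89) / (508756 − 509036) = -0.003964
∂h/∂y = (351.42 − 347.89) / (4086866 − 4086656) = +0.01681
|∇h| = √(-0.003964² + 0.01681²) = 0.01727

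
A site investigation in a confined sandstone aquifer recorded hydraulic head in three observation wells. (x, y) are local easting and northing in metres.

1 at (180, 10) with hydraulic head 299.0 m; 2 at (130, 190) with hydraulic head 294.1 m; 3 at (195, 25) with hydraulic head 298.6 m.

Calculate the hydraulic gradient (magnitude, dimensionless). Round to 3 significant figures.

0.0271

Differences from 1: to 2 (Δx, Δy, Δh) = (-50, 180, -4.9); to 3 = (15, 15, -0.4).
Determinant of the coordinate differences = (-50)·15 − 15·180 = -3450.
∂h/∂x = [(-4.9)·15 − (-0.4)·180] / -3450 = +0.0004348
∂h/∂y = [(-50)·(-0.4) − 15·(-4.9)] / -3450 = -0.02710
|∇h| = √(0.0004348² + -0.02710²) = 0.0271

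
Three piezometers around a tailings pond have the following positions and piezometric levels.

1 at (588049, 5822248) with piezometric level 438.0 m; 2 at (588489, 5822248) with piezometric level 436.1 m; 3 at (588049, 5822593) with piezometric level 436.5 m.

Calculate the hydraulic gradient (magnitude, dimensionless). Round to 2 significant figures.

∂h/∂x = (436.1 − 438.0) / (588489 − 588049) = -0.004318
∂h/∂y = (436.5 − 438.0) / (5822593 − 5822248) = -0.004348
|∇h| = √(-0.004318² + -0.004348²) = 0.006128

0.0061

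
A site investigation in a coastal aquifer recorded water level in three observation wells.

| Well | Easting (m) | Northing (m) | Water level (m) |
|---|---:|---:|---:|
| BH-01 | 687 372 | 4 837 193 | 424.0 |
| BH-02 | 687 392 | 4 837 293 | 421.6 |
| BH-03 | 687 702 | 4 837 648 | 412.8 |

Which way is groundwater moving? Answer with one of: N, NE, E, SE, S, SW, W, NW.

N

Differences from BH-01: to BH-02 (Δx, Δy, Δh) = (20, 100, -2.4); to BH-03 = (330, 455, -11.2).
Solve a·Δx + b·Δy = Δh: det = 20·455 − 330·100 = -23900.
∂h/∂x = [(-2.4)·455 − (-11.2)·100] / -23900 = -0.001172
∂h/∂y = [20·(-11.2) − 330·(-2.4)] / -23900 = -0.02377
Flow = −∇h = (+0.001172 east, +0.02377 north), which points north.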